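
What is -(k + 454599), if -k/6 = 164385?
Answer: 531711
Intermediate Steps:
k = -986310 (k = -6*164385 = -986310)
-(k + 454599) = -(-986310 + 454599) = -1*(-531711) = 531711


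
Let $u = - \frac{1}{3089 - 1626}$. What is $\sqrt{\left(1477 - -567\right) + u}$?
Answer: $\frac{\sqrt{4374912773}}{1463} \approx 45.211$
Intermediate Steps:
$u = - \frac{1}{1463} \approx -0.00068353$
$\sqrt{\left(1477 - -567\right) + u} = \sqrt{\left(1477 - -567\right) - \frac{1}{1463}} = \sqrt{\left(1477 + 567\right) - \frac{1}{1463}} = \sqrt{2044 - \frac{1}{1463}} = \sqrt{\frac{2990371}{1463}} = \frac{\sqrt{4374912773}}{1463}$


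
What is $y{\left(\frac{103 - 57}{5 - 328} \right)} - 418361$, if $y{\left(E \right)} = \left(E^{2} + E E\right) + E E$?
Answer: $- \frac{43647178421}{104329} \approx -4.1836 \cdot 10^{5}$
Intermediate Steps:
$y{\left(E \right)} = 3 E^{2}$ ($y{\left(E \right)} = \left(E^{2} + E^{2}\right) + E^{2} = 2 E^{2} + E^{2} = 3 E^{2}$)
$y{\left(\frac{103 - 57}{5 - 328} \right)} - 418361 = 3 \left(\frac{103 - 57}{5 - 328}\right)^{2} - 418361 = 3 \left(\frac{46}{-323}\right)^{2} - 418361 = 3 \left(46 \left(- \frac{1}{323}\right)\right)^{2} - 418361 = 3 \left(- \frac{46}{323}\right)^{2} - 418361 = 3 \cdot \frac{2116}{104329} - 418361 = \frac{6348}{104329} - 418361 = - \frac{43647178421}{104329}$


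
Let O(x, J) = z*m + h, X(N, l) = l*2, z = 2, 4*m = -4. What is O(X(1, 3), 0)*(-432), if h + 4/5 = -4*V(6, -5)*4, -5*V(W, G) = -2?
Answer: 19872/5 ≈ 3974.4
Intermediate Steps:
m = -1 (m = (¼)*(-4) = -1)
X(N, l) = 2*l
V(W, G) = ⅖ (V(W, G) = -⅕*(-2) = ⅖)
h = -36/5 (h = -⅘ - 4*⅖*4 = -⅘ - 8/5*4 = -⅘ - 32/5 = -36/5 ≈ -7.2000)
O(x, J) = -46/5 (O(x, J) = 2*(-1) - 36/5 = -2 - 36/5 = -46/5)
O(X(1, 3), 0)*(-432) = -46/5*(-432) = 19872/5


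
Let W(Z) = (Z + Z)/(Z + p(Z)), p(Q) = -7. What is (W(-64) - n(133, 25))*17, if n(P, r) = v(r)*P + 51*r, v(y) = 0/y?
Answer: -1536749/71 ≈ -21644.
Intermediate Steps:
v(y) = 0
n(P, r) = 51*r (n(P, r) = 0*P + 51*r = 0 + 51*r = 51*r)
W(Z) = 2*Z/(-7 + Z) (W(Z) = (Z + Z)/(Z - 7) = (2*Z)/(-7 + Z) = 2*Z/(-7 + Z))
(W(-64) - n(133, 25))*17 = (2*(-64)/(-7 - 64) - 51*25)*17 = (2*(-64)/(-71) - 1*1275)*17 = (2*(-64)*(-1/71) - 1275)*17 = (128/71 - 1275)*17 = -90397/71*17 = -1536749/71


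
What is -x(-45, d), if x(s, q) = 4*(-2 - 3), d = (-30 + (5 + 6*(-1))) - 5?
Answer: 20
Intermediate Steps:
d = -36 (d = (-30 + (5 - 6)) - 5 = (-30 - 1) - 5 = -31 - 5 = -36)
x(s, q) = -20 (x(s, q) = 4*(-5) = -20)
-x(-45, d) = -1*(-20) = 20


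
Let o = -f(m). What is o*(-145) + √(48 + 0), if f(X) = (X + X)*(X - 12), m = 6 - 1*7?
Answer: 3770 + 4*√3 ≈ 3776.9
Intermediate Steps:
m = -1 (m = 6 - 7 = -1)
f(X) = 2*X*(-12 + X) (f(X) = (2*X)*(-12 + X) = 2*X*(-12 + X))
o = -26 (o = -2*(-1)*(-12 - 1) = -2*(-1)*(-13) = -1*26 = -26)
o*(-145) + √(48 + 0) = -26*(-145) + √(48 + 0) = 3770 + √48 = 3770 + 4*√3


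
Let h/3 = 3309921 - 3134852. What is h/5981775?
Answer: 175069/1993925 ≈ 0.087801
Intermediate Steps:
h = 525207 (h = 3*(3309921 - 3134852) = 3*175069 = 525207)
h/5981775 = 525207/5981775 = 525207*(1/5981775) = 175069/1993925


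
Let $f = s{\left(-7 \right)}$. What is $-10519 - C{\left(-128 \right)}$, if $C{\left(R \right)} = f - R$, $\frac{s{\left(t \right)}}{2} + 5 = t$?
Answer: $-10623$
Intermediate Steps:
$s{\left(t \right)} = -10 + 2 t$
$f = -24$ ($f = -10 + 2 \left(-7\right) = -10 - 14 = -24$)
$C{\left(R \right)} = -24 - R$
$-10519 - C{\left(-128 \right)} = -10519 - \left(-24 - -128\right) = -10519 - \left(-24 + 128\right) = -10519 - 104 = -10623$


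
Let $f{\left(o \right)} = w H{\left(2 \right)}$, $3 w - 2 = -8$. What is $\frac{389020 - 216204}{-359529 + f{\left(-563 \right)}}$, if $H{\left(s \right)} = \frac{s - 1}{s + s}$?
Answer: $- \frac{345632}{719059} \approx -0.48067$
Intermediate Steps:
$H{\left(s \right)} = \frac{-1 + s}{2 s}$
$w = -2$ ($w = \frac{2}{3} + \frac{1}{3} \left(-8\right) = \frac{2}{3} - \frac{8}{3} = -2$)
$f{\left(o \right)} = - \frac{1}{2}$ ($f{\left(o \right)} = - 2 \frac{-1 + 2}{2 \cdot 2} = - 2 \cdot \frac{1}{2} \cdot \frac{1}{2} \cdot 1 = \left(-2\right) \frac{1}{4} = - \frac{1}{2}$)
$\frac{389020 - 216204}{-359529 + f{\left(-563 \right)}} = \frac{389020 - 216204}{-359529 - \frac{1}{2}} = \frac{172816}{- \frac{719059}{2}} = 172816 \left(- \frac{2}{719059}\right) = - \frac{345632}{719059}$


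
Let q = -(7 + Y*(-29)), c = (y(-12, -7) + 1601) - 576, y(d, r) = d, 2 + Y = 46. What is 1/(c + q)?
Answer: 1/2282 ≈ 0.00043821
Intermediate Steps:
Y = 44 (Y = -2 + 46 = 44)
c = 1013 (c = (-12 + 1601) - 576 = 1589 - 576 = 1013)
q = 1269 (q = -(7 + 44*(-29)) = -(7 - 1276) = -1*(-1269) = 1269)
1/(c + q) = 1/(1013 + 1269) = 1/2282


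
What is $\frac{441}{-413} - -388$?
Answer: $\frac{22829}{59} \approx 386.93$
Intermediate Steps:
$\frac{441}{-413} - -388 = 441 \left(- \frac{1}{413}\right) + 388 = - \frac{63}{59} + 388 = \frac{22829}{59}$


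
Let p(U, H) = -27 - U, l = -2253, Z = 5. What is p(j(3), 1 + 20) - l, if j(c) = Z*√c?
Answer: 2226 - 5*√3 ≈ 2217.3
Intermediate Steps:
j(c) = 5*√c
p(j(3), 1 + 20) - l = (-27 - 5*√3) - 1*(-2253) = (-27 - 5*√3) + 2253 = 2226 - 5*√3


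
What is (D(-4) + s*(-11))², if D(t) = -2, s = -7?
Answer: 5625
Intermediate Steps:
(D(-4) + s*(-11))² = (-2 - 7*(-11))² = (-2 + 77)² = 75² = 5625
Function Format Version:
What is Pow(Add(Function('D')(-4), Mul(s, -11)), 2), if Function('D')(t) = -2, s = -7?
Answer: 5625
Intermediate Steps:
Pow(Add(Function('D')(-4), Mul(s, -11)), 2) = Pow(Add(-2, Mul(-7, -11)), 2) = Pow(Add(-2, 77), 2) = Pow(75, 2) = 5625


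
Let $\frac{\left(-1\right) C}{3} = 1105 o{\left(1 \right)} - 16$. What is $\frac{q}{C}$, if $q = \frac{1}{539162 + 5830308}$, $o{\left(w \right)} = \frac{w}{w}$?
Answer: $- \frac{1}{20809058490} \approx -4.8056 \cdot 10^{-11}$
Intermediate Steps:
$o{\left(w \right)} = 1$
$q = \frac{1}{6369470} \approx 1.57 \cdot 10^{-7}$
$C = -3267$ ($C = - 3 \left(1105 \cdot 1 - 16\right) = - 3 \left(1105 - 16\right) = \left(-3\right) 1089 = -3267$)
$\frac{q}{C} = \frac{1}{6369470 \left(-3267\right)} = \frac{1}{6369470} \left(- \frac{1}{3267}\right) = - \frac{1}{20809058490}$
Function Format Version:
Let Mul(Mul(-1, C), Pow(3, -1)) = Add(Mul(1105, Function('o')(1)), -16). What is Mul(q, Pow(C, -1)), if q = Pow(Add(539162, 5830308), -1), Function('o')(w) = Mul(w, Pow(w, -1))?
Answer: Rational(-1, 20809058490) ≈ -4.8056e-11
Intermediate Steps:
Function('o')(w) = 1
q = Rational(1, 6369470) (q = Pow(6369470, -1) = Rational(1, 6369470) ≈ 1.5700e-7)
C = -3267 (C = Mul(-3, Add(Mul(1105, 1), -16)) = Mul(-3, Add(1105, -16)) = Mul(-3, 1089) = -3267)
Mul(q, Pow(C, -1)) = Mul(Rational(1, 6369470), Pow(-3267, -1)) = Mul(Rational(1, 6369470), Rational(-1, 3267)) = Rational(-1, 20809058490)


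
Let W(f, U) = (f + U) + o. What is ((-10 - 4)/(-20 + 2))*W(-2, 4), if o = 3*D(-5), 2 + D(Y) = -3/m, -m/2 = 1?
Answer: 7/18 ≈ 0.38889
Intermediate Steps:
m = -2 (m = -2*1 = -2)
D(Y) = -1/2 (D(Y) = -2 - 3/(-2) = -2 - 3*(-1/2) = -2 + 3/2 = -1/2)
o = -3/2 (o = 3*(-1/2) = -3/2 ≈ -1.5000)
W(f, U) = -3/2 + U + f (W(f, U) = (f + U) - 3/2 = (U + f) - 3/2 = -3/2 + U + f)
((-10 - 4)/(-20 + 2))*W(-2, 4) = ((-10 - 4)/(-20 + 2))*(-3/2 + 4 - 2) = -14/(-18)*(1/2) = -14*(-1/18)*(1/2) = (7/9)*(1/2) = 7/18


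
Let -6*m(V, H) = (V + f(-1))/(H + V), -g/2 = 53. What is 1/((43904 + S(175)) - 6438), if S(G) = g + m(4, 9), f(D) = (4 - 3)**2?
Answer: 78/2914075 ≈ 2.6767e-5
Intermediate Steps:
f(D) = 1 (f(D) = 1**2 = 1)
g = -106 (g = -2*53 = -106)
m(V, H) = -(1 + V)/(6*(H + V)) (m(V, H) = -(V + 1)/(6*(H + V)) = -(1 + V)/(6*(H + V)))
S(G) = -8273/78 (S(G) = -106 + (-1 - 1*4)/(6*(9 + 4)) = -106 + (1/6)*(-1 - 4)/13 = -106 + (1/6)*(1/13)*(-5) = -106 - 5/78 = -8273/78)
1/((43904 + S(175)) - 6438) = 1/((43904 - 8273/78) - 6438) = 1/(3416239/78 - 6438) = 1/(2914075/78) = 78/2914075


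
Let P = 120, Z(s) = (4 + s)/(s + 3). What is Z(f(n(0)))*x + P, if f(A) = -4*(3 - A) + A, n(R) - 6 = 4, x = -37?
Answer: 3366/41 ≈ 82.098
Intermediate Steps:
n(R) = 10 (n(R) = 6 + 4 = 10)
f(A) = -12 + 5*A (f(A) = (-12 + 4*A) + A = -12 + 5*A)
Z(s) = (4 + s)/(3 + s)
Z(f(n(0)))*x + P = ((4 + (-12 + 5*10))/(3 + (-12 + 5*10)))*(-37) + 120 = ((4 + (-12 + 50))/(3 + (-12 + 50)))*(-37) + 120 = ((4 + 38)/(3 + 38))*(-37) + 120 = (42/41)*(-37) + 120 = -1554/41 + 120 = 3366/41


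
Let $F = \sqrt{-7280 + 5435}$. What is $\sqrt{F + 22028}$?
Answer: $\sqrt{22028 + 3 i \sqrt{205}} \approx 148.42 + 0.145 i$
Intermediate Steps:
$F = 3 i \sqrt{205}$ ($F = \sqrt{-1845} = 3 i \sqrt{205} \approx 42.953 i$)
$\sqrt{F + 22028} = \sqrt{3 i \sqrt{205} + 22028} = \sqrt{22028 + 3 i \sqrt{205}}$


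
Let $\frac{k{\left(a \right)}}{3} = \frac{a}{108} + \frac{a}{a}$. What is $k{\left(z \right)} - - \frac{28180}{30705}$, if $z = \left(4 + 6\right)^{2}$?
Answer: $\frac{123352}{18423} \approx 6.6955$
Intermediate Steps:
$z = 100$ ($z = 10^{2} = 100$)
$k{\left(a \right)} = 3 + \frac{a}{36}$ ($k{\left(a \right)} = 3 \left(\frac{a}{108} + \frac{a}{a}\right) = 3 \left(a \frac{1}{108} + 1\right) = 3 \left(\frac{a}{108} + 1\right) = 3 \left(1 + \frac{a}{108}\right) = 3 + \frac{a}{36}$)
$k{\left(z \right)} - - \frac{28180}{30705} = \left(3 + \frac{1}{36} \cdot 100\right) - - \frac{28180}{30705} = \left(3 + \frac{25}{9}\right) - \left(-28180\right) \frac{1}{30705} = \frac{52}{9} - - \frac{5636}{6141} = \frac{52}{9} + \frac{5636}{6141} = \frac{123352}{18423}$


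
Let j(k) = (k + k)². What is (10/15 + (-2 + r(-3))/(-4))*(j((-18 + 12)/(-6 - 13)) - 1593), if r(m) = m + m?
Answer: -1533144/361 ≈ -4246.9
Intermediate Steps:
j(k) = 4*k² (j(k) = (2*k)² = 4*k²)
r(m) = 2*m
(10/15 + (-2 + r(-3))/(-4))*(j((-18 + 12)/(-6 - 13)) - 1593) = (10/15 + (-2 + 2*(-3))/(-4))*(4*((-18 + 12)/(-6 - 13))² - 1593) = (10*(1/15) + (-2 - 6)*(-¼))*(4*(-6/(-19))² - 1593) = (⅔ - 8*(-¼))*(4*(-6*(-1/19))² - 1593) = (⅔ + 2)*(4*(6/19)² - 1593) = 8*(4*(36/361) - 1593)/3 = 8*(144/361 - 1593)/3 = (8/3)*(-574929/361) = -1533144/361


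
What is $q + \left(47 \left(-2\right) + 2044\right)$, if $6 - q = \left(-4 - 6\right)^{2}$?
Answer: $1856$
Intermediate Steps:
$q = -94$ ($q = 6 - \left(-4 - 6\right)^{2} = 6 - \left(-10\right)^{2} = 6 - 100 = -94$)
$q + \left(47 \left(-2\right) + 2044\right) = -94 + \left(47 \left(-2\right) + 2044\right) = -94 + \left(-94 + 2044\right) = -94 + 1950 = 1856$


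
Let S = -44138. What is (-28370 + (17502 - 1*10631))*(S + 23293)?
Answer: 448146655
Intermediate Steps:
(-28370 + (17502 - 1*10631))*(S + 23293) = (-28370 + (17502 - 1*10631))*(-44138 + 23293) = (-28370 + (17502 - 10631))*(-20845) = (-28370 + 6871)*(-20845) = -21499*(-20845) = 448146655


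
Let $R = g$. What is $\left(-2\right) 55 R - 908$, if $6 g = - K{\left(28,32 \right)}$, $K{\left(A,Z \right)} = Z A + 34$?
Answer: $16142$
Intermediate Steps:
$K{\left(A,Z \right)} = 34 + A Z$ ($K{\left(A,Z \right)} = A Z + 34 = 34 + A Z$)
$g = -155$ ($g = \frac{\left(-1\right) \left(34 + 28 \cdot 32\right)}{6} = \frac{\left(-1\right) \left(34 + 896\right)}{6} = \frac{\left(-1\right) 930}{6} = \frac{1}{6} \left(-930\right) = -155$)
$R = -155$
$\left(-2\right) 55 R - 908 = \left(-2\right) 55 \left(-155\right) - 908 = \left(-110\right) \left(-155\right) - 908 = 17050 - 908 = 16142$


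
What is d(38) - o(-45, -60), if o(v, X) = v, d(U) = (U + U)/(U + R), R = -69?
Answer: 1319/31 ≈ 42.548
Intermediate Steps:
d(U) = 2*U/(-69 + U) (d(U) = (U + U)/(U - 69) = (2*U)/(-69 + U) = 2*U/(-69 + U))
d(38) - o(-45, -60) = 2*38/(-69 + 38) - 1*(-45) = 2*38/(-31) + 45 = 2*38*(-1/31) + 45 = -76/31 + 45 = 1319/31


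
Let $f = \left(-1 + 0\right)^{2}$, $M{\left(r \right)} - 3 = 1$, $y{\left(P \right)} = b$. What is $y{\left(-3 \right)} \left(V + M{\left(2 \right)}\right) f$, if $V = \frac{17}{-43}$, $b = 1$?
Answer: $\frac{155}{43} \approx 3.6047$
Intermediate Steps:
$y{\left(P \right)} = 1$
$M{\left(r \right)} = 4$ ($M{\left(r \right)} = 3 + 1 = 4$)
$V = - \frac{17}{43}$ ($V = 17 \left(- \frac{1}{43}\right) = - \frac{17}{43} \approx -0.39535$)
$f = 1$ ($f = \left(-1\right)^{2} = 1$)
$y{\left(-3 \right)} \left(V + M{\left(2 \right)}\right) f = 1 \left(- \frac{17}{43} + 4\right) 1 = 1 \cdot \frac{155}{43} \cdot 1 = \frac{155}{43} \cdot 1 = \frac{155}{43}$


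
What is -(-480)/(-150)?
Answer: -16/5 ≈ -3.2000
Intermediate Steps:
-(-480)/(-150) = -(-480)*(-1)/150 = -96*1/30 = -16/5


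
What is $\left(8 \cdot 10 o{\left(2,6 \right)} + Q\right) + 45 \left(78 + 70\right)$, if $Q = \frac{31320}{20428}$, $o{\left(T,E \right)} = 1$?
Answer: $\frac{34429010}{5107} \approx 6741.5$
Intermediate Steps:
$Q = \frac{7830}{5107}$ ($Q = 31320 \cdot \frac{1}{20428} = \frac{7830}{5107} \approx 1.5332$)
$\left(8 \cdot 10 o{\left(2,6 \right)} + Q\right) + 45 \left(78 + 70\right) = \left(8 \cdot 10 \cdot 1 + \frac{7830}{5107}\right) + 45 \left(78 + 70\right) = \left(80 \cdot 1 + \frac{7830}{5107}\right) + 45 \cdot 148 = \left(80 + \frac{7830}{5107}\right) + 6660 = \frac{416390}{5107} + 6660 = \frac{34429010}{5107}$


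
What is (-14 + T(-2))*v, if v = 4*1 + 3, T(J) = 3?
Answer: -77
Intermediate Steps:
v = 7 (v = 4 + 3 = 7)
(-14 + T(-2))*v = (-14 + 3)*7 = -11*7 = -77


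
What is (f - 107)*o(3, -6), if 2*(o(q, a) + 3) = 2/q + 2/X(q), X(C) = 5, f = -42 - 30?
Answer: 6623/15 ≈ 441.53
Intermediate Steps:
f = -72
o(q, a) = -14/5 + 1/q (o(q, a) = -3 + (2/q + 2/5)/2 = -3 + (2/5 + 2/q)/2 = -3 + (1/5 + 1/q) = -14/5 + 1/q)
(f - 107)*o(3, -6) = (-72 - 107)*(-14/5 + 1/3) = -179*(-14/5 + 1/3) = -179*(-37/15) = 6623/15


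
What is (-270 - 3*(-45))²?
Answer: 18225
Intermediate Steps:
(-270 - 3*(-45))² = (-270 + 135)² = (-135)² = 18225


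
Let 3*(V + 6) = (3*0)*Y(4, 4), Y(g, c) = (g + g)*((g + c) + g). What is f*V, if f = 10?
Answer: -60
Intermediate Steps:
Y(g, c) = 2*g*(c + 2*g) (Y(g, c) = (2*g)*((c + g) + g) = (2*g)*(c + 2*g) = 2*g*(c + 2*g))
V = -6 (V = -6 + ((3*0)*(2*4*(4 + 2*4)))/3 = -6 + (0*(2*4*(4 + 8)))/3 = -6 + (0*(2*4*12))/3 = -6 + (0*96)/3 = -6 + (⅓)*0 = -6 + 0 = -6)
f*V = 10*(-6) = -60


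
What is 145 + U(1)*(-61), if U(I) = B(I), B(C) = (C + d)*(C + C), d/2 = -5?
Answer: 1243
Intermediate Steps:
d = -10 (d = 2*(-5) = -10)
B(C) = 2*C*(-10 + C) (B(C) = (C - 10)*(C + C) = (-10 + C)*(2*C) = 2*C*(-10 + C))
U(I) = 2*I*(-10 + I)
145 + U(1)*(-61) = 145 + (2*1*(-10 + 1))*(-61) = 145 + (2*1*(-9))*(-61) = 145 - 18*(-61) = 145 + 1098 = 1243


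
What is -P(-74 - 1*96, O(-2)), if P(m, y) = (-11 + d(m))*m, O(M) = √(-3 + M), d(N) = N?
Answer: -30770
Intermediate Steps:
P(m, y) = m*(-11 + m) (P(m, y) = (-11 + m)*m = m*(-11 + m))
-P(-74 - 1*96, O(-2)) = -(-74 - 1*96)*(-11 + (-74 - 1*96)) = -(-74 - 96)*(-11 + (-74 - 96)) = -(-170)*(-11 - 170) = -(-170)*(-181) = -1*30770 = -30770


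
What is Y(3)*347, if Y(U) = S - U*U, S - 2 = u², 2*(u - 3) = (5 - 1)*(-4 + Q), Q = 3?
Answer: -2082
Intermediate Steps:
u = 1 (u = 3 + ((5 - 1)*(-4 + 3))/2 = 3 + (4*(-1))/2 = 3 + (½)*(-4) = 3 - 2 = 1)
S = 3 (S = 2 + 1² = 2 + 1 = 3)
Y(U) = 3 - U² (Y(U) = 3 - U*U = 3 - U²)
Y(3)*347 = (3 - 1*3²)*347 = (3 - 1*9)*347 = (3 - 9)*347 = -6*347 = -2082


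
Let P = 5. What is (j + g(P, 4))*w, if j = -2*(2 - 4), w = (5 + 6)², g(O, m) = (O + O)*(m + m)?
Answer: 10164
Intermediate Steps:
g(O, m) = 4*O*m (g(O, m) = (2*O)*(2*m) = 4*O*m)
w = 121 (w = 11² = 121)
j = 4 (j = -2*(-2) = 4)
(j + g(P, 4))*w = (4 + 4*5*4)*121 = (4 + 80)*121 = 84*121 = 10164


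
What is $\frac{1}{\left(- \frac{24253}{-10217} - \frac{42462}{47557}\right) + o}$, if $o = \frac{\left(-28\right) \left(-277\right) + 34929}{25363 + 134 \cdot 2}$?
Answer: $\frac{655465433281}{2062284035218} \approx 0.31783$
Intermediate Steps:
$o = \frac{42685}{25631}$ ($o = \frac{7756 + 34929}{25363 + 268} = \frac{42685}{25631} \approx 1.6654$)
$\frac{1}{\left(- \frac{24253}{-10217} - \frac{42462}{47557}\right) + o} = \frac{1}{\left(- \frac{24253}{-10217} - \frac{42462}{47557}\right) + \frac{42685}{25631}} = \frac{1}{\left(\left(-24253\right) \left(- \frac{1}{10217}\right) - \frac{42462}{47557}\right) + \frac{42685}{25631}} = \frac{1}{\left(\frac{24253}{10217} - \frac{42462}{47557}\right) + \frac{42685}{25631}} = \frac{1}{\frac{719565667}{485889869} + \frac{42685}{25631}} = \frac{1}{\frac{2062284035218}{655465433281}} = \frac{655465433281}{2062284035218}$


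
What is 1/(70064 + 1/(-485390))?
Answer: 485390/34008364959 ≈ 1.4273e-5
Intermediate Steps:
1/(70064 + 1/(-485390)) = 1/(70064 - 1/485390) = 1/(34008364959/485390) = 485390/34008364959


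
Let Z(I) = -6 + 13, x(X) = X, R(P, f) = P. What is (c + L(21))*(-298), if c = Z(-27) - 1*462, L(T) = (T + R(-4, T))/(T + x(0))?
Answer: 2842324/21 ≈ 1.3535e+5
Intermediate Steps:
Z(I) = 7
L(T) = (-4 + T)/T (L(T) = (T - 4)/(T + 0) = (-4 + T)/T)
c = -455 (c = 7 - 1*462 = 7 - 462 = -455)
(c + L(21))*(-298) = (-455 + (-4 + 21)/21)*(-298) = (-455 + (1/21)*17)*(-298) = (-455 + 17/21)*(-298) = -9538/21*(-298) = 2842324/21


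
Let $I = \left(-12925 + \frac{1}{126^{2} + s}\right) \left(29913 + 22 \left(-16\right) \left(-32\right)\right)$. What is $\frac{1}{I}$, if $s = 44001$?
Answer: $- \frac{59877}{31867301293648} \approx -1.8789 \cdot 10^{-9}$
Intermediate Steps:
$I = - \frac{31867301293648}{59877}$ ($I = \left(-12925 + \frac{1}{126^{2} + 44001}\right) \left(29913 + 22 \left(-16\right) \left(-32\right)\right) = \left(-12925 + \frac{1}{15876 + 44001}\right) \left(29913 - -11264\right) = \left(-12925 + \frac{1}{59877}\right) \left(29913 + 11264\right) = \left(-12925 + \frac{1}{59877}\right) 41177 = \left(- \frac{773910224}{59877}\right) 41177 = - \frac{31867301293648}{59877} \approx -5.3221 \cdot 10^{8}$)
$\frac{1}{I} = \frac{1}{- \frac{31867301293648}{59877}} = - \frac{59877}{31867301293648}$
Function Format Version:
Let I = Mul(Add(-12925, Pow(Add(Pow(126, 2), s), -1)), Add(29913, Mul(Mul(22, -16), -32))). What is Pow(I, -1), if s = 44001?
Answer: Rational(-59877, 31867301293648) ≈ -1.8789e-9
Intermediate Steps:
I = Rational(-31867301293648, 59877) (I = Mul(Add(-12925, Pow(Add(Pow(126, 2), 44001), -1)), Add(29913, Mul(Mul(22, -16), -32))) = Mul(Add(-12925, Pow(Add(15876, 44001), -1)), Add(29913, Mul(-352, -32))) = Mul(Add(-12925, Pow(59877, -1)), Add(29913, 11264)) = Mul(Add(-12925, Rational(1, 59877)), 41177) = Mul(Rational(-773910224, 59877), 41177) = Rational(-31867301293648, 59877) ≈ -5.3221e+8)
Pow(I, -1) = Pow(Rational(-31867301293648, 59877), -1) = Rational(-59877, 31867301293648)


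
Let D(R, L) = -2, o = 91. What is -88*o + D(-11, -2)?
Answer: -8010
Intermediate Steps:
-88*o + D(-11, -2) = -88*91 - 2 = -8008 - 2 = -8010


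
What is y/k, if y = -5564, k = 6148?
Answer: -1391/1537 ≈ -0.90501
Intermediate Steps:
y/k = -5564/6148 = -5564*1/6148 = -1391/1537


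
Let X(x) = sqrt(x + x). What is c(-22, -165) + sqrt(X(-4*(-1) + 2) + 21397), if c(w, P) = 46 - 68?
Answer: -22 + sqrt(21397 + 2*sqrt(3)) ≈ 124.29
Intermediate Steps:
c(w, P) = -22
X(x) = sqrt(2)*sqrt(x) (X(x) = sqrt(2*x) = sqrt(2)*sqrt(x))
c(-22, -165) + sqrt(X(-4*(-1) + 2) + 21397) = -22 + sqrt(sqrt(2)*sqrt(-4*(-1) + 2) + 21397) = -22 + sqrt(sqrt(2)*sqrt(4 + 2) + 21397) = -22 + sqrt(sqrt(2)*sqrt(6) + 21397) = -22 + sqrt(2*sqrt(3) + 21397) = -22 + sqrt(21397 + 2*sqrt(3))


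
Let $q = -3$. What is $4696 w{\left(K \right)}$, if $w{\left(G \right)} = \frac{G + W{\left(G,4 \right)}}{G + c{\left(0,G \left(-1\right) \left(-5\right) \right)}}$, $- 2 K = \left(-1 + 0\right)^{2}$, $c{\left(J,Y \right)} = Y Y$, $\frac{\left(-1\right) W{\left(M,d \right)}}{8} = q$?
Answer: $\frac{441424}{23} \approx 19192.0$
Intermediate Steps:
$W{\left(M,d \right)} = 24$ ($W{\left(M,d \right)} = \left(-8\right) \left(-3\right) = 24$)
$c{\left(J,Y \right)} = Y^{2}$
$K = - \frac{1}{2}$ ($K = - \frac{\left(-1 + 0\right)^{2}}{2} = - \frac{\left(-1\right)^{2}}{2} = \left(- \frac{1}{2}\right) 1 = - \frac{1}{2} \approx -0.5$)
$w{\left(G \right)} = \frac{24 + G}{G + 25 G^{2}}$ ($w{\left(G \right)} = \frac{G + 24}{G + \left(G \left(-1\right) \left(-5\right)\right)^{2}} = \frac{24 + G}{G + \left(- G \left(-5\right)\right)^{2}} = \frac{24 + G}{G + \left(5 G\right)^{2}} = \frac{24 + G}{G + 25 G^{2}}$)
$4696 w{\left(K \right)} = 4696 \frac{24 - \frac{1}{2}}{\left(- \frac{1}{2}\right) \left(1 + 25 \left(- \frac{1}{2}\right)\right)} = 4696 \left(\left(-2\right) \frac{1}{1 - \frac{25}{2}} \cdot \frac{47}{2}\right) = 4696 \left(\left(-2\right) \frac{1}{- \frac{23}{2}} \cdot \frac{47}{2}\right) = 4696 \left(\left(-2\right) \left(- \frac{2}{23}\right) \frac{47}{2}\right) = 4696 \cdot \frac{94}{23} = \frac{441424}{23}$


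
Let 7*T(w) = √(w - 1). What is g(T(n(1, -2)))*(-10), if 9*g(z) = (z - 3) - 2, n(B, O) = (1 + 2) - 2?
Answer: 50/9 ≈ 5.5556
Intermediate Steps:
n(B, O) = 1 (n(B, O) = 3 - 2 = 1)
T(w) = √(-1 + w)/7 (T(w) = √(w - 1)/7 = √(-1 + w)/7)
g(z) = -5/9 + z/9 (g(z) = ((z - 3) - 2)/9 = ((-3 + z) - 2)/9 = (-5 + z)/9 = -5/9 + z/9)
g(T(n(1, -2)))*(-10) = (-5/9 + (√(-1 + 1)/7)/9)*(-10) = (-5/9 + (√0/7)/9)*(-10) = (-5/9 + ((⅐)*0)/9)*(-10) = (-5/9 + (⅑)*0)*(-10) = (-5/9 + 0)*(-10) = -5/9*(-10) = 50/9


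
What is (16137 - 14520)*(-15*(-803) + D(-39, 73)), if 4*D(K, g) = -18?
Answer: 38938977/2 ≈ 1.9470e+7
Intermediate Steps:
D(K, g) = -9/2 (D(K, g) = (1/4)*(-18) = -9/2)
(16137 - 14520)*(-15*(-803) + D(-39, 73)) = (16137 - 14520)*(-15*(-803) - 9/2) = 1617*(12045 - 9/2) = 1617*(24081/2) = 38938977/2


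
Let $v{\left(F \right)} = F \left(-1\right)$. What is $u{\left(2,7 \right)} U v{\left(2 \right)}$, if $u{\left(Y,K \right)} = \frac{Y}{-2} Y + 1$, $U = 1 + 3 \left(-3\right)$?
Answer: $-16$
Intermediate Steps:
$U = -8$ ($U = 1 - 9 = -8$)
$v{\left(F \right)} = - F$
$u{\left(Y,K \right)} = 1 - \frac{Y^{2}}{2}$ ($u{\left(Y,K \right)} = Y \left(- \frac{1}{2}\right) Y + 1 = - \frac{Y}{2} Y + 1 = - \frac{Y^{2}}{2} + 1 = 1 - \frac{Y^{2}}{2}$)
$u{\left(2,7 \right)} U v{\left(2 \right)} = \left(1 - \frac{2^{2}}{2}\right) \left(-8\right) \left(\left(-1\right) 2\right) = \left(1 - 2\right) \left(-8\right) \left(-2\right) = \left(-1\right) \left(-8\right) \left(-2\right) = 8 \left(-2\right) = -16$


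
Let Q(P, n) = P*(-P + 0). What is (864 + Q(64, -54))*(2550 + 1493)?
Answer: -13066976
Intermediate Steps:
Q(P, n) = -P² (Q(P, n) = P*(-P) = -P²)
(864 + Q(64, -54))*(2550 + 1493) = (864 - 1*64²)*(2550 + 1493) = (864 - 1*4096)*4043 = (864 - 4096)*4043 = -3232*4043 = -13066976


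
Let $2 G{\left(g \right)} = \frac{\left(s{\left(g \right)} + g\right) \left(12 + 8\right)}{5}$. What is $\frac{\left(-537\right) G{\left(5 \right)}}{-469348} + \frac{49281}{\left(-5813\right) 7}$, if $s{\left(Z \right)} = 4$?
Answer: $- \frac{11368309791}{9549119734} \approx -1.1905$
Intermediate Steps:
$G{\left(g \right)} = 8 + 2 g$ ($G{\left(g \right)} = \frac{\left(4 + g\right) \left(12 + 8\right) \frac{1}{5}}{2} = \frac{\left(4 + g\right) 20 \cdot \frac{1}{5}}{2} = \frac{\left(80 + 20 g\right) \frac{1}{5}}{2} = \frac{16 + 4 g}{2} = 8 + 2 g$)
$\frac{\left(-537\right) G{\left(5 \right)}}{-469348} + \frac{49281}{\left(-5813\right) 7} = \frac{\left(-537\right) \left(8 + 2 \cdot 5\right)}{-469348} + \frac{49281}{\left(-5813\right) 7} = - 537 \left(8 + 10\right) \left(- \frac{1}{469348}\right) + \frac{49281}{-40691} = \left(-537\right) 18 \left(- \frac{1}{469348}\right) + 49281 \left(- \frac{1}{40691}\right) = \left(-9666\right) \left(- \frac{1}{469348}\right) - \frac{49281}{40691} = \frac{4833}{234674} - \frac{49281}{40691} = - \frac{11368309791}{9549119734}$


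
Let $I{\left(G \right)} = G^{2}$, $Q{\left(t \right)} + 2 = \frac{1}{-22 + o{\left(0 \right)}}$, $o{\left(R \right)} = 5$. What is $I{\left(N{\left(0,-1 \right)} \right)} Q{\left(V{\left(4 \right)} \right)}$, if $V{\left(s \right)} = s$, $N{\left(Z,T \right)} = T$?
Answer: $- \frac{35}{17} \approx -2.0588$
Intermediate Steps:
$Q{\left(t \right)} = - \frac{35}{17}$ ($Q{\left(t \right)} = -2 + \frac{1}{-22 + 5} = -2 + \frac{1}{-17} = -2 - \frac{1}{17} = - \frac{35}{17}$)
$I{\left(N{\left(0,-1 \right)} \right)} Q{\left(V{\left(4 \right)} \right)} = \left(-1\right)^{2} \left(- \frac{35}{17}\right) = 1 \left(- \frac{35}{17}\right) = - \frac{35}{17}$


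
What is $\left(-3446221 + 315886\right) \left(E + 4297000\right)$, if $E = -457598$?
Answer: $-12018614459670$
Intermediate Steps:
$\left(-3446221 + 315886\right) \left(E + 4297000\right) = \left(-3446221 + 315886\right) \left(-457598 + 4297000\right) = \left(-3130335\right) 3839402 = -12018614459670$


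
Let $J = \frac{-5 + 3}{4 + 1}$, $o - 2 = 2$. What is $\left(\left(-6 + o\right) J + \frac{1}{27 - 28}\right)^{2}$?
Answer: $\frac{1}{25} \approx 0.04$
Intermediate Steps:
$o = 4$ ($o = 2 + 2 = 4$)
$J = - \frac{2}{5} \approx -0.4$
$\left(\left(-6 + o\right) J + \frac{1}{27 - 28}\right)^{2} = \left(\left(-6 + 4\right) \left(- \frac{2}{5}\right) + \frac{1}{27 - 28}\right)^{2} = \left(\left(-2\right) \left(- \frac{2}{5}\right) + \frac{1}{-1}\right)^{2} = \left(\frac{4}{5} - 1\right)^{2} = \left(- \frac{1}{5}\right)^{2} = \frac{1}{25}$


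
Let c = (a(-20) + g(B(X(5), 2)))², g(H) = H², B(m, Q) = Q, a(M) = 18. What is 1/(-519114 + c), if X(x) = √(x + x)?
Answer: -1/518630 ≈ -1.9282e-6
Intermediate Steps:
X(x) = √2*√x (X(x) = √(2*x) = √2*√x)
c = 484 (c = (18 + 2²)² = (18 + 4)² = 22² = 484)
1/(-519114 + c) = 1/(-519114 + 484) = 1/(-518630) = -1/518630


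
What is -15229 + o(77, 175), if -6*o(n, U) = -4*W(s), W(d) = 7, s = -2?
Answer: -45673/3 ≈ -15224.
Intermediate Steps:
o(n, U) = 14/3 (o(n, U) = -(-2)*7/3 = -⅙*(-28) = 14/3)
-15229 + o(77, 175) = -15229 + 14/3 = -45673/3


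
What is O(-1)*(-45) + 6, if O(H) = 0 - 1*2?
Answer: 96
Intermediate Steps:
O(H) = -2 (O(H) = 0 - 2 = -2)
O(-1)*(-45) + 6 = -2*(-45) + 6 = 90 + 6 = 96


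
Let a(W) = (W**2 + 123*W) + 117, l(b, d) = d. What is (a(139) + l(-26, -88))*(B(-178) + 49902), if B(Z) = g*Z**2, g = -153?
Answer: -174863594250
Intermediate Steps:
B(Z) = -153*Z**2
a(W) = 117 + W**2 + 123*W
(a(139) + l(-26, -88))*(B(-178) + 49902) = ((117 + 139**2 + 123*139) - 88)*(-153*(-178)**2 + 49902) = ((117 + 19321 + 17097) - 88)*(-153*31684 + 49902) = (36535 - 88)*(-4847652 + 49902) = 36447*(-4797750) = -174863594250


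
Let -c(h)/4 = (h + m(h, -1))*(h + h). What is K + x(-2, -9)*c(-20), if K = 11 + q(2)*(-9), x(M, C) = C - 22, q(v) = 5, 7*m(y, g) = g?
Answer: 699122/7 ≈ 99875.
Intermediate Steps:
m(y, g) = g/7
x(M, C) = -22 + C
c(h) = -8*h*(-⅐ + h) (c(h) = -4*(h + (⅐)*(-1))*(h + h) = -4*(h - ⅐)*2*h = -4*(-⅐ + h)*2*h = -8*h*(-⅐ + h))
K = -34 (K = 11 + 5*(-9) = 11 - 45 = -34)
K + x(-2, -9)*c(-20) = -34 + (-22 - 9)*((8/7)*(-20)*(1 - 7*(-20))) = -34 - 248*(-20)*(1 + 140)/7 = -34 - 248*(-20)*141/7 = -34 - 31*(-22560/7) = -34 + 699360/7 = 699122/7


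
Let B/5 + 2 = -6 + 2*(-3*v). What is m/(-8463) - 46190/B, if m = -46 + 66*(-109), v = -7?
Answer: -38967517/143871 ≈ -270.85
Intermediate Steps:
m = -7240 (m = -46 - 7194 = -7240)
B = 170 (B = -10 + 5*(-6 + 2*(-3*(-7))) = -10 + 5*(-6 + 2*21) = -10 + 5*(-6 + 42) = -10 + 5*36 = -10 + 180 = 170)
m/(-8463) - 46190/B = -7240/(-8463) - 46190/170 = -7240*(-1/8463) - 46190*1/170 = 7240/8463 - 4619/17 = -38967517/143871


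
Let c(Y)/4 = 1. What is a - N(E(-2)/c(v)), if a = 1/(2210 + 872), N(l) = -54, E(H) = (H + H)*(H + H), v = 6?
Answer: 166429/3082 ≈ 54.000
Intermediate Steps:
c(Y) = 4 (c(Y) = 4*1 = 4)
E(H) = 4*H² (E(H) = (2*H)*(2*H) = 4*H²)
a = 1/3082 ≈ 0.00032446
a - N(E(-2)/c(v)) = 1/3082 - 1*(-54) = 1/3082 + 54 = 166429/3082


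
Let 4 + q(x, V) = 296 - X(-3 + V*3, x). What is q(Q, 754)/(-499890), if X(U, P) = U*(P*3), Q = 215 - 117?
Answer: 331927/249945 ≈ 1.3280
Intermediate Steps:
Q = 98
X(U, P) = 3*P*U (X(U, P) = U*(3*P) = 3*P*U)
q(x, V) = 292 - 3*x*(-3 + 3*V) (q(x, V) = -4 + (296 - 3*x*(-3 + V*3)) = -4 + (296 - 3*x*(-3 + 3*V)) = 292 - 3*x*(-3 + 3*V))
q(Q, 754)/(-499890) = (292 - 9*98*(-1 + 754))/(-499890) = (292 - 9*98*753)*(-1/499890) = (292 - 664146)*(-1/499890) = -663854*(-1/499890) = 331927/249945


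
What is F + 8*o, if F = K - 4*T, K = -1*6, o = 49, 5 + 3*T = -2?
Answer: 1186/3 ≈ 395.33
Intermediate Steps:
T = -7/3 (T = -5/3 + (1/3)*(-2) = -5/3 - 2/3 = -7/3 ≈ -2.3333)
K = -6
F = 10/3 (F = -6 - 4*(-7/3) = -6 + 28/3 = 10/3 ≈ 3.3333)
F + 8*o = 10/3 + 8*49 = 10/3 + 392 = 1186/3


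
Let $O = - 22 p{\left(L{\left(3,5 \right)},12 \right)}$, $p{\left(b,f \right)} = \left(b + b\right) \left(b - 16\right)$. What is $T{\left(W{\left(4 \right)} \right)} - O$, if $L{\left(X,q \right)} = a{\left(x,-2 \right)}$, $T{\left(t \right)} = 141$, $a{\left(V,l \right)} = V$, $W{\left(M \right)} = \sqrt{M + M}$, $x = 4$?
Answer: $-1971$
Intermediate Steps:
$W{\left(M \right)} = \sqrt{2} \sqrt{M}$ ($W{\left(M \right)} = \sqrt{2 M} = \sqrt{2} \sqrt{M}$)
$L{\left(X,q \right)} = 4$
$p{\left(b,f \right)} = 2 b \left(-16 + b\right)$
$O = 2112$ ($O = - 22 \cdot 2 \cdot 4 \left(-16 + 4\right) = - 22 \cdot 2 \cdot 4 \left(-12\right) = \left(-22\right) \left(-96\right) = 2112$)
$T{\left(W{\left(4 \right)} \right)} - O = 141 - 2112 = -1971$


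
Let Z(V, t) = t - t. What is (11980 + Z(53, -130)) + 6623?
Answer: 18603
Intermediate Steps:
Z(V, t) = 0
(11980 + Z(53, -130)) + 6623 = (11980 + 0) + 6623 = 11980 + 6623 = 18603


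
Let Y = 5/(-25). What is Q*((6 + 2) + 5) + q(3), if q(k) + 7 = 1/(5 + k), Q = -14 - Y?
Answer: -7451/40 ≈ -186.27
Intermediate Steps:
Y = -1/5 (Y = 5*(-1/25) = -1/5 ≈ -0.20000)
Q = -69/5 (Q = -14 - 1*(-1/5) = -14 + 1/5 = -69/5 ≈ -13.800)
q(k) = -7 + 1/(5 + k)
Q*((6 + 2) + 5) + q(3) = -69*((6 + 2) + 5)/5 + (-34 - 7*3)/(5 + 3) = -69*(8 + 5)/5 + (-34 - 21)/8 = -69/5*13 + (1/8)*(-55) = -897/5 - 55/8 = -7451/40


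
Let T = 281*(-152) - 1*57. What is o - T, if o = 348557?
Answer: 391326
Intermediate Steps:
T = -42769 (T = -42712 - 57 = -42769)
o - T = 348557 - 1*(-42769) = 348557 + 42769 = 391326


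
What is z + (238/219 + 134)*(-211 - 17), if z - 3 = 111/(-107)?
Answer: -240561758/7811 ≈ -30798.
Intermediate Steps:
z = 210/107 (z = 3 + 111/(-107) = 3 + 111*(-1/107) = 3 - 111/107 = 210/107 ≈ 1.9626)
z + (238/219 + 134)*(-211 - 17) = 210/107 + (238/219 + 134)*(-211 - 17) = 210/107 + (238*(1/219) + 134)*(-228) = 210/107 + (238/219 + 134)*(-228) = 210/107 + (29584/219)*(-228) = 210/107 - 2248384/73 = -240561758/7811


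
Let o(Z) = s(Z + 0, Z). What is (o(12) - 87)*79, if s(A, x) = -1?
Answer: -6952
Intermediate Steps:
o(Z) = -1
(o(12) - 87)*79 = (-1 - 87)*79 = -88*79 = -6952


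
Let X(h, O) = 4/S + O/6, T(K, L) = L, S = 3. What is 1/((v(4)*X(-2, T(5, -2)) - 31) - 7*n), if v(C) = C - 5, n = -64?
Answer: 1/416 ≈ 0.0024038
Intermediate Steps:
v(C) = -5 + C
X(h, O) = 4/3 + O/6
1/((v(4)*X(-2, T(5, -2)) - 31) - 7*n) = 1/(((-5 + 4)*(4/3 + (⅙)*(-2)) - 31) - 7*(-64)) = 1/((-(4/3 - ⅓) - 31) + 448) = 1/((-1*1 - 31) + 448) = 1/((-1 - 31) + 448) = 1/(-32 + 448) = 1/416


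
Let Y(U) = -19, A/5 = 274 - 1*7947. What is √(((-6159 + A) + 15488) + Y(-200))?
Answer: I*√29055 ≈ 170.46*I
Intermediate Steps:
A = -38365 (A = 5*(274 - 1*7947) = 5*(274 - 7947) = 5*(-7673) = -38365)
√(((-6159 + A) + 15488) + Y(-200)) = √(((-6159 - 38365) + 15488) - 19) = √((-44524 + 15488) - 19) = √(-29036 - 19) = √(-29055) = I*√29055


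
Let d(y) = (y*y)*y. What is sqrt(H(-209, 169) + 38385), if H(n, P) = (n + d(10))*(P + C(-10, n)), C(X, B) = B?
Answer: sqrt(6745) ≈ 82.128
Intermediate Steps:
d(y) = y**3 (d(y) = y**2*y = y**3)
H(n, P) = (1000 + n)*(P + n) (H(n, P) = (n + 10**3)*(P + n) = (n + 1000)*(P + n) = (1000 + n)*(P + n))
sqrt(H(-209, 169) + 38385) = sqrt(((-209)**2 + 1000*169 + 1000*(-209) + 169*(-209)) + 38385) = sqrt((43681 + 169000 - 209000 - 35321) + 38385) = sqrt(-31640 + 38385) = sqrt(6745)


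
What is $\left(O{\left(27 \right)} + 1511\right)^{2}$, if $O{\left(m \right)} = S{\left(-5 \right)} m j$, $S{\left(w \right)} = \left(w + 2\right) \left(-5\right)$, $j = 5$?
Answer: $12503296$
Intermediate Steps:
$S{\left(w \right)} = -10 - 5 w$ ($S{\left(w \right)} = \left(2 + w\right) \left(-5\right) = -10 - 5 w$)
$O{\left(m \right)} = 75 m$ ($O{\left(m \right)} = \left(-10 - -25\right) m 5 = \left(-10 + 25\right) m 5 = 15 m 5 = 75 m$)
$\left(O{\left(27 \right)} + 1511\right)^{2} = \left(75 \cdot 27 + 1511\right)^{2} = \left(2025 + 1511\right)^{2} = 3536^{2} = 12503296$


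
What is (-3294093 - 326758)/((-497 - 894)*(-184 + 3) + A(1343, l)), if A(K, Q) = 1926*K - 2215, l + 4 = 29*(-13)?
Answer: -3620851/2836174 ≈ -1.2767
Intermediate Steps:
l = -381 (l = -4 + 29*(-13) = -4 - 377 = -381)
A(K, Q) = -2215 + 1926*K
(-3294093 - 326758)/((-497 - 894)*(-184 + 3) + A(1343, l)) = (-3294093 - 326758)/((-497 - 894)*(-184 + 3) + (-2215 + 1926*1343)) = -3620851/(-1391*(-181) + (-2215 + 2586618)) = -3620851/(251771 + 2584403) = -3620851/2836174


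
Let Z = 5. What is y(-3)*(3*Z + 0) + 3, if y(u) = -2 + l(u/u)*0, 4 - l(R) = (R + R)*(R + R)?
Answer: -27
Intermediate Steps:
l(R) = 4 - 4*R² (l(R) = 4 - (R + R)*(R + R) = 4 - 2*R*2*R = 4 - 4*R²)
y(u) = -2 (y(u) = -2 + (4 - 4*(u/u)²)*0 = -2 + (4 - 4*1²)*0 = -2 + (4 - 4*1)*0 = -2 + (4 - 4)*0 = -2 + 0*0 = -2 + 0 = -2)
y(-3)*(3*Z + 0) + 3 = -2*(3*5 + 0) + 3 = -2*(15 + 0) + 3 = -2*15 + 3 = -30 + 3 = -27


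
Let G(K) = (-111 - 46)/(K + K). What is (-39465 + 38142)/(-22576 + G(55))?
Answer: 48510/827839 ≈ 0.058598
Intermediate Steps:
G(K) = -157/(2*K) (G(K) = -157*1/(2*K) = -157/(2*K))
(-39465 + 38142)/(-22576 + G(55)) = (-39465 + 38142)/(-22576 - 157/2/55) = -1323/(-22576 - 157/2*1/55) = -1323/(-22576 - 157/110) = -1323/(-2483517/110) = -1323*(-110/2483517) = 48510/827839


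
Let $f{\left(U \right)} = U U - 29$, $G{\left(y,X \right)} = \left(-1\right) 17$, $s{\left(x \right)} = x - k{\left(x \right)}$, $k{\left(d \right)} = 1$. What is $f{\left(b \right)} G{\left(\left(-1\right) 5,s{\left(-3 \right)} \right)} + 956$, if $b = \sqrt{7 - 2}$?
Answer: $1364$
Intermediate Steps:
$s{\left(x \right)} = -1 + x$ ($s{\left(x \right)} = x - 1 = -1 + x$)
$b = \sqrt{5} \approx 2.2361$
$G{\left(y,X \right)} = -17$
$f{\left(U \right)} = -29 + U^{2}$ ($f{\left(U \right)} = U^{2} - 29 = -29 + U^{2}$)
$f{\left(b \right)} G{\left(\left(-1\right) 5,s{\left(-3 \right)} \right)} + 956 = \left(-29 + \left(\sqrt{5}\right)^{2}\right) \left(-17\right) + 956 = \left(-29 + 5\right) \left(-17\right) + 956 = \left(-24\right) \left(-17\right) + 956 = 408 + 956 = 1364$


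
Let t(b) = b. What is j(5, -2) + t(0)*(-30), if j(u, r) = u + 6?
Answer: 11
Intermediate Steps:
j(u, r) = 6 + u
j(5, -2) + t(0)*(-30) = (6 + 5) + 0*(-30) = 11 + 0 = 11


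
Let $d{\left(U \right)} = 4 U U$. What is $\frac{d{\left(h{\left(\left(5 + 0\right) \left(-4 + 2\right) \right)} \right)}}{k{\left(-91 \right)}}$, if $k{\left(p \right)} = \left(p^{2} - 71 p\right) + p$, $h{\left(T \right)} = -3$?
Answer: $\frac{36}{14651} \approx 0.0024572$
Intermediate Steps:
$d{\left(U \right)} = 4 U^{2}$
$k{\left(p \right)} = p^{2} - 70 p$
$\frac{d{\left(h{\left(\left(5 + 0\right) \left(-4 + 2\right) \right)} \right)}}{k{\left(-91 \right)}} = \frac{4 \left(-3\right)^{2}}{\left(-91\right) \left(-70 - 91\right)} = \frac{4 \cdot 9}{\left(-91\right) \left(-161\right)} = \frac{36}{14651}$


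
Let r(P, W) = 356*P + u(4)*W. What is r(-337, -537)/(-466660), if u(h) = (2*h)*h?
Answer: 34289/116665 ≈ 0.29391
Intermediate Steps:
u(h) = 2*h**2
r(P, W) = 32*W + 356*P (r(P, W) = 356*P + (2*4**2)*W = 356*P + (2*16)*W = 356*P + 32*W = 32*W + 356*P)
r(-337, -537)/(-466660) = (32*(-537) + 356*(-337))/(-466660) = (-17184 - 119972)*(-1/466660) = -137156*(-1/466660) = 34289/116665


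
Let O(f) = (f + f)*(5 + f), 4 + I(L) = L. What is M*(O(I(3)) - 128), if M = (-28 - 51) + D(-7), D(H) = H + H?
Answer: 12648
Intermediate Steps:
I(L) = -4 + L
D(H) = 2*H
O(f) = 2*f*(5 + f) (O(f) = (2*f)*(5 + f) = 2*f*(5 + f))
M = -93 (M = (-28 - 51) + 2*(-7) = -79 - 14 = -93)
M*(O(I(3)) - 128) = -93*(2*(-4 + 3)*(5 + (-4 + 3)) - 128) = -93*(2*(-1)*(5 - 1) - 128) = -93*(2*(-1)*4 - 128) = -93*(-8 - 128) = -93*(-136) = 12648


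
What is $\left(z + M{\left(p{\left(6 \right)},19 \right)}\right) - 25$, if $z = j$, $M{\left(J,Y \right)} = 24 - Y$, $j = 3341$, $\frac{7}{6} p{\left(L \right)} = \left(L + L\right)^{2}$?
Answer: $3321$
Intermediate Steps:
$p{\left(L \right)} = \frac{24 L^{2}}{7}$ ($p{\left(L \right)} = \frac{6 \left(L + L\right)^{2}}{7} = \frac{6 \left(2 L\right)^{2}}{7} = \frac{6 \cdot 4 L^{2}}{7} = \frac{24 L^{2}}{7}$)
$z = 3341$
$\left(z + M{\left(p{\left(6 \right)},19 \right)}\right) - 25 = \left(3341 + \left(24 - 19\right)\right) - 25 = \left(3341 + 5\right) - 25 = 3346 - 25 = 3321$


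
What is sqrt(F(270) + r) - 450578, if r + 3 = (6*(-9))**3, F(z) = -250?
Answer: -450578 + I*sqrt(157717) ≈ -4.5058e+5 + 397.14*I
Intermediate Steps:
r = -157467 (r = -3 + (6*(-9))**3 = -3 + (-54)**3 = -3 - 157464 = -157467)
sqrt(F(270) + r) - 450578 = sqrt(-250 - 157467) - 450578 = sqrt(-157717) - 450578 = I*sqrt(157717) - 450578 = -450578 + I*sqrt(157717)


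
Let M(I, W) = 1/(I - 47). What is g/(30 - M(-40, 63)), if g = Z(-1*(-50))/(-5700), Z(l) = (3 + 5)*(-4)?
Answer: 232/1240225 ≈ 0.00018706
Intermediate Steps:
Z(l) = -32 (Z(l) = 8*(-4) = -32)
M(I, W) = 1/(-47 + I)
g = 8/1425 (g = -32/(-5700) = -32*(-1/5700) = 8/1425 ≈ 0.0056140)
g/(30 - M(-40, 63)) = 8/(1425*(30 - 1/(-47 - 40))) = 8/(1425*(30 - 1/(-87))) = 8/(1425*(30 - 1*(-1/87))) = 8/(1425*(30 + 1/87)) = 8/(1425*(2611/87)) = (8/1425)*(87/2611) = 232/1240225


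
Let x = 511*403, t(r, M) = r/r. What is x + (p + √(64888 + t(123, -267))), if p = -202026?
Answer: 3907 + √64889 ≈ 4161.7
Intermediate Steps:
t(r, M) = 1
x = 205933
x + (p + √(64888 + t(123, -267))) = 205933 + (-202026 + √(64888 + 1)) = 205933 + (-202026 + √64889) = 3907 + √64889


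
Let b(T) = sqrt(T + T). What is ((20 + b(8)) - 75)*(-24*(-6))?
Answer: -7344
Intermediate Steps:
b(T) = sqrt(2)*sqrt(T) (b(T) = sqrt(2*T) = sqrt(2)*sqrt(T))
((20 + b(8)) - 75)*(-24*(-6)) = ((20 + sqrt(2)*sqrt(8)) - 75)*(-24*(-6)) = ((20 + sqrt(2)*(2*sqrt(2))) - 75)*144 = ((20 + 4) - 75)*144 = (24 - 75)*144 = -51*144 = -7344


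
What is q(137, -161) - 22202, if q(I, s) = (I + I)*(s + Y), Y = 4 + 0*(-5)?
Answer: -65220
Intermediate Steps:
Y = 4 (Y = 4 + 0 = 4)
q(I, s) = 2*I*(4 + s) (q(I, s) = (I + I)*(s + 4) = (2*I)*(4 + s) = 2*I*(4 + s))
q(137, -161) - 22202 = 2*137*(4 - 161) - 22202 = 2*137*(-157) - 22202 = -43018 - 22202 = -65220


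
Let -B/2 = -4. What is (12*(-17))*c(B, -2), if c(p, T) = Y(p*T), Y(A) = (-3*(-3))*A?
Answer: 29376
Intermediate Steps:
Y(A) = 9*A
B = 8 (B = -2*(-4) = 8)
c(p, T) = 9*T*p (c(p, T) = 9*(p*T) = 9*(T*p) = 9*T*p)
(12*(-17))*c(B, -2) = (12*(-17))*(9*(-2)*8) = -204*(-144) = 29376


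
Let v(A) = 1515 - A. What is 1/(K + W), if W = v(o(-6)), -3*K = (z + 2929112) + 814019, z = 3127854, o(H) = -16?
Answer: -3/6866392 ≈ -4.3691e-7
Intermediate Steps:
K = -6870985/3 (K = -((3127854 + 2929112) + 814019)/3 = -(6056966 + 814019)/3 = -1/3*6870985 = -6870985/3 ≈ -2.2903e+6)
W = 1531 (W = 1515 - 1*(-16) = 1515 + 16 = 1531)
1/(K + W) = 1/(-6870985/3 + 1531) = 1/(-6866392/3) = -3/6866392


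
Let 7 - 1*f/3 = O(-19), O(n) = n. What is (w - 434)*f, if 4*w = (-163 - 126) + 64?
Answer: -76479/2 ≈ -38240.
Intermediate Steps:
f = 78 (f = 21 - 3*(-19) = 21 + 57 = 78)
w = -225/4 (w = ((-163 - 126) + 64)/4 = (-289 + 64)/4 = (¼)*(-225) = -225/4 ≈ -56.250)
(w - 434)*f = (-225/4 - 434)*78 = -1961/4*78 = -76479/2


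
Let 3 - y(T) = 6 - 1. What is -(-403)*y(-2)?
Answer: -806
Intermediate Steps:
y(T) = -2 (y(T) = 3 - (6 - 1) = 3 - 1*5 = 3 - 5 = -2)
-(-403)*y(-2) = -(-403)*(-2) = -1*806 = -806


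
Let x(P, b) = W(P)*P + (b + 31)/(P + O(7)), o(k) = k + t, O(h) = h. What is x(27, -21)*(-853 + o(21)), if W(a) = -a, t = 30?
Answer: 9935176/17 ≈ 5.8442e+5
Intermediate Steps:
o(k) = 30 + k (o(k) = k + 30 = 30 + k)
x(P, b) = -P² + (31 + b)/(7 + P) (x(P, b) = (-P)*P + (b + 31)/(P + 7) = -P² + (31 + b)/(7 + P))
x(27, -21)*(-853 + o(21)) = ((31 - 21 - 1*27³ - 7*27²)/(7 + 27))*(-853 + (30 + 21)) = ((31 - 21 - 1*19683 - 7*729)/34)*(-853 + 51) = ((31 - 21 - 19683 - 5103)/34)*(-802) = ((1/34)*(-24776))*(-802) = -12388/17*(-802) = 9935176/17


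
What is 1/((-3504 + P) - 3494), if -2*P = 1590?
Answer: -1/7793 ≈ -0.00012832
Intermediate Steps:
P = -795 (P = -½*1590 = -795)
1/((-3504 + P) - 3494) = 1/((-3504 - 795) - 3494) = 1/(-4299 - 3494) = 1/(-7793) = -1/7793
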